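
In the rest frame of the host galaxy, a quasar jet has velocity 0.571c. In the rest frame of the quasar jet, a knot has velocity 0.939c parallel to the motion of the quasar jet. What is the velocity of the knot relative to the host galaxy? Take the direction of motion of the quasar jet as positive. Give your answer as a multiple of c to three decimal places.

0.983c

With v = 0.571 and u' = 0.939 (in units of c),
u = (u' + v)/(1 + u'v/c²):
u = (0.939 + 0.571) / (1 + 0.939·0.571) = 1.5100/1.5362 = 0.9830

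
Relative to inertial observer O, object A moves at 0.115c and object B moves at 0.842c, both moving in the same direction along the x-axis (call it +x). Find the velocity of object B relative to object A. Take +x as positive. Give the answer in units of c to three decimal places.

β_A = 0.115, β_B = 0.842.
Transform to A's frame with the inverse velocity-addition law: u' = (u − v)/(1 − uv/c²), taking u = β_B and v = β_A.
u' = (0.842 − 0.115) / (1 − (0.115)(0.842)) = 0.7270/0.9032 = 0.8049.

+0.805c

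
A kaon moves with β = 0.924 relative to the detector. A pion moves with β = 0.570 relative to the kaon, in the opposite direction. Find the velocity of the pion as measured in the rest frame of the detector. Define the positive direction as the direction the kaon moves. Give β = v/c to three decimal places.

With v = 0.924 and u' = -0.570 (in units of c),
u = (u' + v)/(1 + u'v/c²):
u = (-0.570 + 0.924) / (1 + (-0.570)·0.924) = 0.3540/0.4733 = 0.7479

β = +0.748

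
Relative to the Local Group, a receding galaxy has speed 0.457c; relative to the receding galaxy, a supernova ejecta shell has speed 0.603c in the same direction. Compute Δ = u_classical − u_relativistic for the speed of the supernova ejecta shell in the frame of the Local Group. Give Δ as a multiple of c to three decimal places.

Galilean: u_cl = 0.603 + 0.457 = 1.0600.
Relativistic: u_rel = (0.603 + 0.457) / (1 + 0.603·0.457) = 1.0600/1.2756 = 0.8310.
Δ = 1.0600 − 0.8310 = 0.2290.
(The classical prediction exceeds c; the relativistic result does not.)

Δ = 0.229c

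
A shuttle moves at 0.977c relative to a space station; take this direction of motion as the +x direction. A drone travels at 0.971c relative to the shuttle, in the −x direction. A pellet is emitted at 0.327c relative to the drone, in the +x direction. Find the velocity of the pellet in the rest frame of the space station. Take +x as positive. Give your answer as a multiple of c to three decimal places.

Apply u = (u' + v)/(1 + u'v/c²) successively, working outward toward the space station.
Start: velocity of the shuttle relative to the space station = 0.9770c.
Compose with the drone (u' = -0.971 in the shuttle frame): u_1 = (-0.971 + 0.977) / (1 + (-0.971)·0.977) = 0.0060/0.0513 = 0.1169.
Compose with the pellet (u' = 0.327 in the drone frame): u_2 = (0.327 + 0.117) / (1 + 0.327·0.117) = 0.4439/1.0382 = 0.4275.

+0.428c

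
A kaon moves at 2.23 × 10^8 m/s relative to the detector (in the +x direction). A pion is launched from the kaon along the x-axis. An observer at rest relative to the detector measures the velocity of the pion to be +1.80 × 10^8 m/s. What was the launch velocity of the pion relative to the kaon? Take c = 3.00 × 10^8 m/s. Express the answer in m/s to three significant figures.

v = 0.743c, u = 0.600c.
Invert the composition law: u' = (u − v)/(1 − uv/c²).
u' = (0.600 − 0.743) / (1 − (0.600)(0.743)) = -0.1433/0.5540 = -0.2587.
u' = -0.2587 × 3.00 × 10^8 m/s.

-7.76 × 10^7 m/s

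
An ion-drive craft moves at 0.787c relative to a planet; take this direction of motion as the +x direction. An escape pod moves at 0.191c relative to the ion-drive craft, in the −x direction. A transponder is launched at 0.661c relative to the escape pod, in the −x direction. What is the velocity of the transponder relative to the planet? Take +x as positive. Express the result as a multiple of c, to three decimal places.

+0.075c

Apply u = (u' + v)/(1 + u'v/c²) successively, working outward toward the planet.
Start: velocity of the ion-drive craft relative to the planet = 0.7870c.
Compose with the escape pod (u' = -0.191 in the ion-drive craft frame): u_1 = (-0.191 + 0.787) / (1 + (-0.191)·0.787) = 0.5960/0.8497 = 0.7014.
Compose with the transponder (u' = -0.661 in the escape pod frame): u_2 = (-0.661 + 0.701) / (1 + (-0.661)·0.701) = 0.0404/0.5363 = 0.0754.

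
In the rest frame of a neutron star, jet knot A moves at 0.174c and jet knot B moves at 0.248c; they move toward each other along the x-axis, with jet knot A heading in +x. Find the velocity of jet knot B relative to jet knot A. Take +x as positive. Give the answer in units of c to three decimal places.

β_A = 0.174, β_B = -0.248.
Transform to A's frame with the inverse velocity-addition law: u' = (u − v)/(1 − uv/c²), taking u = β_B and v = β_A.
u' = (-0.248 − 0.174) / (1 − (0.174)(-0.248)) = -0.4220/1.0432 = -0.4045.

-0.405c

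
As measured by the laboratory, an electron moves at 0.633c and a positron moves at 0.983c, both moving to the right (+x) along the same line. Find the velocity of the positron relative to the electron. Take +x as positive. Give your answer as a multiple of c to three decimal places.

β_A = 0.633, β_B = 0.983.
Transform to A's frame with the inverse velocity-addition law: u' = (u − v)/(1 − uv/c²), taking u = β_B and v = β_A.
u' = (0.983 − 0.633) / (1 − (0.633)(0.983)) = 0.3500/0.3778 = 0.9265.

+0.927c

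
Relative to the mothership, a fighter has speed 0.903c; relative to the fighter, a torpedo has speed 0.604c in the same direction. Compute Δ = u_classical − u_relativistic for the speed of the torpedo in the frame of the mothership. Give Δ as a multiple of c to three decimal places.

Δ = 0.532c

Galilean: u_cl = 0.604 + 0.903 = 1.5070.
Relativistic: u_rel = (0.604 + 0.903) / (1 + 0.604·0.903) = 1.5070/1.5454 = 0.9751.
Δ = 1.5070 − 0.9751 = 0.5319.
(The classical prediction exceeds c; the relativistic result does not.)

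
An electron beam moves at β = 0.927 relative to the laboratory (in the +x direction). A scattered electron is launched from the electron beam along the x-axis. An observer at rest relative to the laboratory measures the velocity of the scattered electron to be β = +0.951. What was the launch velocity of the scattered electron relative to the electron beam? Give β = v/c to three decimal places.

β = +0.203

Invert the composition law: u' = (u − v)/(1 − uv/c²).
u' = (0.951 − 0.927) / (1 − (0.951)(0.927)) = 0.0240/0.1184 = 0.2027.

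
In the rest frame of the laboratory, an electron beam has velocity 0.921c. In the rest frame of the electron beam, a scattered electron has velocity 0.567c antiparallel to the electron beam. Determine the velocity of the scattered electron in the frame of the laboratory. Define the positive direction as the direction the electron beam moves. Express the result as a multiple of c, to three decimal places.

With v = 0.921 and u' = -0.567 (in units of c),
u = (u' + v)/(1 + u'v/c²):
u = (-0.567 + 0.921) / (1 + (-0.567)·0.921) = 0.3540/0.4778 = 0.7409

+0.741c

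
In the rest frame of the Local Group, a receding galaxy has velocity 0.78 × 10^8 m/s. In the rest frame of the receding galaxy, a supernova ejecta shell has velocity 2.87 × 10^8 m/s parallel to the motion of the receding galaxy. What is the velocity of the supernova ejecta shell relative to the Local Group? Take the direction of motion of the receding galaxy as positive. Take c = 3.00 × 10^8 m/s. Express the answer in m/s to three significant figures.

In units of c (dividing by 3.00 × 10^8 m/s): v = 0.260, u' = 0.957.
u = (u' + v)/(1 + u'v/c²):
u = (0.957 + 0.260) / (1 + 0.957·0.260) = 1.2167/1.2487 = 0.9743
Converting back: u = 0.9743 × 3.00 × 10^8 m/s.

2.92 × 10^8 m/s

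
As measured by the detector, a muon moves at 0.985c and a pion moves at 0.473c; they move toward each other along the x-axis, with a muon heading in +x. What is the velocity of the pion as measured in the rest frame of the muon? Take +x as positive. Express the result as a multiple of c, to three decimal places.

-0.995c

β_A = 0.985, β_B = -0.473.
Transform to A's frame with the inverse velocity-addition law: u' = (u − v)/(1 − uv/c²), taking u = β_B and v = β_A.
u' = (-0.473 − 0.985) / (1 − (0.985)(-0.473)) = -1.4580/1.4659 = -0.9946.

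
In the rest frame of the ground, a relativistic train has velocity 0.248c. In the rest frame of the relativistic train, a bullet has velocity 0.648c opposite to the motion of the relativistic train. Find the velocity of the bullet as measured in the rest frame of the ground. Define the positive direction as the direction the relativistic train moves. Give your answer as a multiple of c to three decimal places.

With v = 0.248 and u' = -0.648 (in units of c),
u = (u' + v)/(1 + u'v/c²):
u = (-0.648 + 0.248) / (1 + (-0.648)·0.248) = -0.4000/0.8393 = -0.4766
(Galilean addition would give -0.400c.)

-0.477c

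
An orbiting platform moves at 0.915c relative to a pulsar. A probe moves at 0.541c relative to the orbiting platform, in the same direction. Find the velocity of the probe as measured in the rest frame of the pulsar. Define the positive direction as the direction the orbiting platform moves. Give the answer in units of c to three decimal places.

0.974c

With v = 0.915 and u' = 0.541 (in units of c),
u = (u' + v)/(1 + u'v/c²):
u = (0.541 + 0.915) / (1 + 0.541·0.915) = 1.4560/1.4950 = 0.9739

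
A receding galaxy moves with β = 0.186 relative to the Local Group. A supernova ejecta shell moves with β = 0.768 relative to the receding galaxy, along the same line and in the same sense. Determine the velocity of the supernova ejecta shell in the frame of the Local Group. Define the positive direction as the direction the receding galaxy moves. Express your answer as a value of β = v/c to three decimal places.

β = 0.835

With v = 0.186 and u' = 0.768 (in units of c),
u = (u' + v)/(1 + u'v/c²):
u = (0.768 + 0.186) / (1 + 0.768·0.186) = 0.9540/1.1428 = 0.8348
(Galilean addition would give +0.954c.)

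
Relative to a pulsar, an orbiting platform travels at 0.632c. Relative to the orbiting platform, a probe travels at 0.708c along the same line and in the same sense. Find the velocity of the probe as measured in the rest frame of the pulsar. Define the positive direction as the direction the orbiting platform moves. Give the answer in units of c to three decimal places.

With v = 0.632 and u' = 0.708 (in units of c),
u = (u' + v)/(1 + u'v/c²):
u = (0.708 + 0.632) / (1 + 0.708·0.632) = 1.3400/1.4475 = 0.9258

0.926c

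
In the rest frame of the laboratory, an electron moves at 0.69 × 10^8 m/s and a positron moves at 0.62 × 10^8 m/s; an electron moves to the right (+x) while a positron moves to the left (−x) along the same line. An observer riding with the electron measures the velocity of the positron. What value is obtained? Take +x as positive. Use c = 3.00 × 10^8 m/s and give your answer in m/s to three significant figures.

β_A = 0.230, β_B = -0.207 (dividing each by c = 3.00 × 10^8 m/s).
Transform to A's frame with the inverse velocity-addition law: u' = (u − v)/(1 − uv/c²), taking u = β_B and v = β_A.
u' = (-0.207 − 0.230) / (1 − (0.230)(-0.207)) = -0.4367/1.0475 = -0.4169.
u' = -0.4169 × 3.00 × 10^8 m/s.

-1.25 × 10^8 m/s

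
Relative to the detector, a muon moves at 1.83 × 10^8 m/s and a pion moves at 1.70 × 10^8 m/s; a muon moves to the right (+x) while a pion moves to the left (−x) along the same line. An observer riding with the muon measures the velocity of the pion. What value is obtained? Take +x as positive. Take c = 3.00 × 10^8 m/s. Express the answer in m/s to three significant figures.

β_A = 0.610, β_B = -0.567 (dividing each by c = 3.00 × 10^8 m/s).
Transform to A's frame with the inverse velocity-addition law: u' = (u − v)/(1 − uv/c²), taking u = β_B and v = β_A.
u' = (-0.567 − 0.610) / (1 − (0.610)(-0.567)) = -1.1767/1.3457 = -0.8744.
u' = -0.8744 × 3.00 × 10^8 m/s.

-2.62 × 10^8 m/s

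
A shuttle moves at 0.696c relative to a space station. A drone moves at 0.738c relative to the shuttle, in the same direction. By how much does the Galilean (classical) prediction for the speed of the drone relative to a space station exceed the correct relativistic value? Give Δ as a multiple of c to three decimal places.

Galilean: u_cl = 0.738 + 0.696 = 1.4340.
Relativistic: u_rel = (0.738 + 0.696) / (1 + 0.738·0.696) = 1.4340/1.5136 = 0.9474.
Δ = 1.4340 − 0.9474 = 0.4866.
(The classical prediction exceeds c; the relativistic result does not.)

Δ = 0.487c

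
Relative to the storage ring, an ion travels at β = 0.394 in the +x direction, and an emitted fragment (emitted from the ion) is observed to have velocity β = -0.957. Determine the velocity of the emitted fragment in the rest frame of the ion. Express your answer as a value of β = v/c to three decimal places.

Invert the composition law: u' = (u − v)/(1 − uv/c²).
u' = (-0.957 − 0.394) / (1 − (-0.957)(0.394)) = -1.3510/1.3771 = -0.9811.

β = -0.981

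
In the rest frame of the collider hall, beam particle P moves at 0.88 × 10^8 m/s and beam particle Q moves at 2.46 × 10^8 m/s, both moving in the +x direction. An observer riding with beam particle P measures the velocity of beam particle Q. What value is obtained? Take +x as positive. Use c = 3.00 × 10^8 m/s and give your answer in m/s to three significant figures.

+2.08 × 10^8 m/s

β_A = 0.293, β_B = 0.820 (dividing each by c = 3.00 × 10^8 m/s).
Transform to A's frame with the inverse velocity-addition law: u' = (u − v)/(1 − uv/c²), taking u = β_B and v = β_A.
u' = (0.820 − 0.293) / (1 − (0.293)(0.820)) = 0.5267/0.7595 = 0.6935.
u' = 0.6935 × 3.00 × 10^8 m/s.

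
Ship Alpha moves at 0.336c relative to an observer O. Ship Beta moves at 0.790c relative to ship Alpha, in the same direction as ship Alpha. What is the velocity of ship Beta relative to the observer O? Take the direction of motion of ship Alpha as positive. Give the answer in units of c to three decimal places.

With v = 0.336 and u' = 0.790 (in units of c),
u = (u' + v)/(1 + u'v/c²):
u = (0.790 + 0.336) / (1 + 0.790·0.336) = 1.1260/1.2654 = 0.8898

0.890c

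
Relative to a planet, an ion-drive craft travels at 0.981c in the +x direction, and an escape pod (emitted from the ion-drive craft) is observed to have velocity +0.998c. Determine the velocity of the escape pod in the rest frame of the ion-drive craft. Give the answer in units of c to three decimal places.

+0.811c

Invert the composition law: u' = (u − v)/(1 − uv/c²).
u' = (0.998 − 0.981) / (1 − (0.998)(0.981)) = 0.0170/0.0210 = 0.8110.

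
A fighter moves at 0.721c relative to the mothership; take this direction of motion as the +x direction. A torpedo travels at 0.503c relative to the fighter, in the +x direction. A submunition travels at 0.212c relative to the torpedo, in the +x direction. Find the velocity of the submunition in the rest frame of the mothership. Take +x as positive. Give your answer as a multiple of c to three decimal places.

0.933c

Apply u = (u' + v)/(1 + u'v/c²) successively, working outward toward the mothership.
Start: velocity of the fighter relative to the mothership = 0.7210c.
Compose with the torpedo (u' = 0.503 in the fighter frame): u_1 = (0.503 + 0.721) / (1 + 0.503·0.721) = 1.2240/1.3627 = 0.8982.
Compose with the submunition (u' = 0.212 in the torpedo frame): u_2 = (0.212 + 0.898) / (1 + 0.212·0.898) = 1.1102/1.1904 = 0.9326.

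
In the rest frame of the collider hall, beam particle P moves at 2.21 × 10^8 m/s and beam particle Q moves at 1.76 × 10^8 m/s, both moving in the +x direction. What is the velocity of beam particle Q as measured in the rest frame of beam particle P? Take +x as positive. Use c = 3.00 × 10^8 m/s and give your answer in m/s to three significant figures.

-7.93 × 10^7 m/s

β_A = 0.737, β_B = 0.587 (dividing each by c = 3.00 × 10^8 m/s).
Transform to A's frame with the inverse velocity-addition law: u' = (u − v)/(1 − uv/c²), taking u = β_B and v = β_A.
u' = (0.587 − 0.737) / (1 − (0.737)(0.587)) = -0.1500/0.5678 = -0.2642.
u' = -0.2642 × 3.00 × 10^8 m/s.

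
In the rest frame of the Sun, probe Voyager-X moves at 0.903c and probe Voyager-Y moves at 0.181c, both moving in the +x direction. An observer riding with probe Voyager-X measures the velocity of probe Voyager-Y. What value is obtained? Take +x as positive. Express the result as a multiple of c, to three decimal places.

-0.863c

β_A = 0.903, β_B = 0.181.
Transform to A's frame with the inverse velocity-addition law: u' = (u − v)/(1 − uv/c²), taking u = β_B and v = β_A.
u' = (0.181 − 0.903) / (1 − (0.903)(0.181)) = -0.7220/0.8366 = -0.8631.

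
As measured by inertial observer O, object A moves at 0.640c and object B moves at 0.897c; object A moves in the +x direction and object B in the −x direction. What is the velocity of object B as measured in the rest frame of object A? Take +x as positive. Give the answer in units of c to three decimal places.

β_A = 0.640, β_B = -0.897.
Transform to A's frame with the inverse velocity-addition law: u' = (u − v)/(1 − uv/c²), taking u = β_B and v = β_A.
u' = (-0.897 − 0.640) / (1 − (0.640)(-0.897)) = -1.5370/1.5741 = -0.9764.

-0.976c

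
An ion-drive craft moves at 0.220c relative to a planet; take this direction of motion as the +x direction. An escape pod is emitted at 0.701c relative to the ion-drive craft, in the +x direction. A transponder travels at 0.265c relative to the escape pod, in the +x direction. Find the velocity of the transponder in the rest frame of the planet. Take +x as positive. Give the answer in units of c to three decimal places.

0.877c

Apply u = (u' + v)/(1 + u'v/c²) successively, working outward toward the planet.
Start: velocity of the ion-drive craft relative to the planet = 0.2200c.
Compose with the escape pod (u' = 0.701 in the ion-drive craft frame): u_1 = (0.701 + 0.220) / (1 + 0.701·0.220) = 0.9210/1.1542 = 0.7979.
Compose with the transponder (u' = 0.265 in the escape pod frame): u_2 = (0.265 + 0.798) / (1 + 0.265·0.798) = 1.0629/1.2115 = 0.8774.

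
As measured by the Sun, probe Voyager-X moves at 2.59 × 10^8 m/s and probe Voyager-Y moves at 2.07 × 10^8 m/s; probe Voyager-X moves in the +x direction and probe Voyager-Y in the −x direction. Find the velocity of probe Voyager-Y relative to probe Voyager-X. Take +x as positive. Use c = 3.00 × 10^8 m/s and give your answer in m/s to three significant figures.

-2.92 × 10^8 m/s

β_A = 0.863, β_B = -0.690 (dividing each by c = 3.00 × 10^8 m/s).
Transform to A's frame with the inverse velocity-addition law: u' = (u − v)/(1 − uv/c²), taking u = β_B and v = β_A.
u' = (-0.690 − 0.863) / (1 − (0.863)(-0.690)) = -1.5533/1.5957 = -0.9734.
u' = -0.9734 × 3.00 × 10^8 m/s.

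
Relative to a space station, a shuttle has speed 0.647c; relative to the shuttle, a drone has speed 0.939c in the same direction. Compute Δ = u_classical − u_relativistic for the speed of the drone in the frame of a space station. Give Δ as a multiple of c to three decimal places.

Galilean: u_cl = 0.939 + 0.647 = 1.5860.
Relativistic: u_rel = (0.939 + 0.647) / (1 + 0.939·0.647) = 1.5860/1.6075 = 0.9866.
Δ = 1.5860 − 0.9866 = 0.5994.
(The classical prediction exceeds c; the relativistic result does not.)

Δ = 0.599c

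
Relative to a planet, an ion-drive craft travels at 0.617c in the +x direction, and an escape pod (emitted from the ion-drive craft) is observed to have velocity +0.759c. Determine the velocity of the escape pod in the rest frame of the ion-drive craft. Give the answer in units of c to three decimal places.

Invert the composition law: u' = (u − v)/(1 − uv/c²).
u' = (0.759 − 0.617) / (1 − (0.759)(0.617)) = 0.1420/0.5317 = 0.2671.

+0.267c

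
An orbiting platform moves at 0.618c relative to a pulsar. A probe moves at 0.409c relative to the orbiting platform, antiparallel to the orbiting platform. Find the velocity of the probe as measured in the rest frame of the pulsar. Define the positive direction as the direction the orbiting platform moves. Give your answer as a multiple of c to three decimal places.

+0.280c

With v = 0.618 and u' = -0.409 (in units of c),
u = (u' + v)/(1 + u'v/c²):
u = (-0.409 + 0.618) / (1 + (-0.409)·0.618) = 0.2090/0.7472 = 0.2797
(Galilean addition would give +0.209c.)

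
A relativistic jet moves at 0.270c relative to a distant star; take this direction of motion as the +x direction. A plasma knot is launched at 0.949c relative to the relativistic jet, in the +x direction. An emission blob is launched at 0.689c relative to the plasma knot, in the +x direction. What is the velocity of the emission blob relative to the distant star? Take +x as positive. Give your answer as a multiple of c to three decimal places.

0.994c

Apply u = (u' + v)/(1 + u'v/c²) successively, working outward toward the distant star.
Start: velocity of the relativistic jet relative to the distant star = 0.2700c.
Compose with the plasma knot (u' = 0.949 in the relativistic jet frame): u_1 = (0.949 + 0.270) / (1 + 0.949·0.270) = 1.2190/1.2562 = 0.9704.
Compose with the emission blob (u' = 0.689 in the plasma knot frame): u_2 = (0.689 + 0.970) / (1 + 0.689·0.970) = 1.6594/1.6686 = 0.9945.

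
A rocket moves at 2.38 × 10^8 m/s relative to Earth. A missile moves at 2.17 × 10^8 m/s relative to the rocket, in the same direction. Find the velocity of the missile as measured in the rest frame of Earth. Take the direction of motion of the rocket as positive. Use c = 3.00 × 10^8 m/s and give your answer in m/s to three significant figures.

2.89 × 10^8 m/s

In units of c (dividing by 3.00 × 10^8 m/s): v = 0.793, u' = 0.723.
u = (u' + v)/(1 + u'v/c²):
u = (0.723 + 0.793) / (1 + 0.723·0.793) = 1.5167/1.5738 = 0.9637
(Galilean addition would give +1.517c, exceeding c.)
Converting back: u = 0.9637 × 3.00 × 10^8 m/s.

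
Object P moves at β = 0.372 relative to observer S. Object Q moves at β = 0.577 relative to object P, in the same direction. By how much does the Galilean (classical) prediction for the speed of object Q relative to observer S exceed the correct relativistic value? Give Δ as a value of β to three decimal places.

Galilean: u_cl = 0.577 + 0.372 = 0.9490.
Relativistic: u_rel = (0.577 + 0.372) / (1 + 0.577·0.372) = 0.9490/1.2146 = 0.7813.
Δ = 0.9490 − 0.7813 = 0.1677.

Δ = 0.168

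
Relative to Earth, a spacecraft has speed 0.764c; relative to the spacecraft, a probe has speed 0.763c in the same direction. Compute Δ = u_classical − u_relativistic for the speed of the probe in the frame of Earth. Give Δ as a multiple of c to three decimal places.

Galilean: u_cl = 0.763 + 0.764 = 1.5270.
Relativistic: u_rel = (0.763 + 0.764) / (1 + 0.763·0.764) = 1.5270/1.5829 = 0.9647.
Δ = 1.5270 − 0.9647 = 0.5623.
(The classical prediction exceeds c; the relativistic result does not.)

Δ = 0.562c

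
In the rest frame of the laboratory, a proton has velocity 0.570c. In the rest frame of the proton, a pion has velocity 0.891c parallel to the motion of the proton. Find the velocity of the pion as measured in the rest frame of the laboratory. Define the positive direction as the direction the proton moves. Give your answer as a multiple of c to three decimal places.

With v = 0.570 and u' = 0.891 (in units of c),
u = (u' + v)/(1 + u'v/c²):
u = (0.891 + 0.570) / (1 + 0.891·0.570) = 1.4610/1.5079 = 0.9689
(Galilean addition would give +1.461c, exceeding c.)

0.969c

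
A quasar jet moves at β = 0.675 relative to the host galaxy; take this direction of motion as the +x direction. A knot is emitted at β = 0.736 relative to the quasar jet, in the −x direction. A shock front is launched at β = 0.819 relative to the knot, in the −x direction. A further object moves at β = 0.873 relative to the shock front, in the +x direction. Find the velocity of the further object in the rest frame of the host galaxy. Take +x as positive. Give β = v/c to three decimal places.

β = +0.070

Apply u = (u' + v)/(1 + u'v/c²) successively, working outward toward the host galaxy.
Start: velocity of the quasar jet relative to the host galaxy = 0.6750c.
Compose with the knot (u' = -0.736 in the quasar jet frame): u_1 = (-0.736 + 0.675) / (1 + (-0.736)·0.675) = -0.0610/0.5032 = -0.1212.
Compose with the shock front (u' = -0.819 in the knot frame): u_2 = (-0.819 + (-0.121)) / (1 + (-0.819)·(-0.121)) = -0.9402/1.0993 = -0.8553.
Compose with the further object (u' = 0.873 in the shock front frame): u_3 = (0.873 + (-0.855)) / (1 + 0.873·(-0.855)) = 0.0177/0.2533 = 0.0698.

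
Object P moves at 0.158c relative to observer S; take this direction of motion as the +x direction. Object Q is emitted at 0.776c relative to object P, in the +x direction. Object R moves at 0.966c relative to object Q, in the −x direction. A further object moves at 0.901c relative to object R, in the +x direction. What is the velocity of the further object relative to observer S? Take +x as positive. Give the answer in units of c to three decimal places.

+0.567c

Apply u = (u' + v)/(1 + u'v/c²) successively, working outward toward observer S.
Start: velocity of object P relative to observer S = 0.1580c.
Compose with object Q (u' = 0.776 in object P frame): u_1 = (0.776 + 0.158) / (1 + 0.776·0.158) = 0.9340/1.1226 = 0.8320.
Compose with object R (u' = -0.966 in object Q frame): u_2 = (-0.966 + 0.832) / (1 + (-0.966)·0.832) = -0.1340/0.1963 = -0.6827.
Compose with the further object (u' = 0.901 in object R frame): u_3 = (0.901 + (-0.683)) / (1 + 0.901·(-0.683)) = 0.2183/0.3849 = 0.5672.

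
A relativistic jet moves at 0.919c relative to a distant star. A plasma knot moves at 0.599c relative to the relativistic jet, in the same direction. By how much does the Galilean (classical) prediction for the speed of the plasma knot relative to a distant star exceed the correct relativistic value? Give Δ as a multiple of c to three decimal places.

Galilean: u_cl = 0.599 + 0.919 = 1.5180.
Relativistic: u_rel = (0.599 + 0.919) / (1 + 0.599·0.919) = 1.5180/1.5505 = 0.9791.
Δ = 1.5180 − 0.9791 = 0.5389.
(The classical prediction exceeds c; the relativistic result does not.)

Δ = 0.539c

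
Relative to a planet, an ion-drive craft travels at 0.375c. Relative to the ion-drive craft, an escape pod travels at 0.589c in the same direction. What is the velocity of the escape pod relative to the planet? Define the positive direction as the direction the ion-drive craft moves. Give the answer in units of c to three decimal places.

0.790c

With v = 0.375 and u' = 0.589 (in units of c),
u = (u' + v)/(1 + u'v/c²):
u = (0.589 + 0.375) / (1 + 0.589·0.375) = 0.9640/1.2209 = 0.7896
(Galilean addition would give +0.964c.)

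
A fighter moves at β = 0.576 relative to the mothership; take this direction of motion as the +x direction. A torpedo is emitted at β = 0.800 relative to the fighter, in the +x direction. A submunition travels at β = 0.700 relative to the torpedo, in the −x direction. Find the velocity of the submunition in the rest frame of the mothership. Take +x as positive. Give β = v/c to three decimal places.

β = +0.710

Apply u = (u' + v)/(1 + u'v/c²) successively, working outward toward the mothership.
Start: velocity of the fighter relative to the mothership = 0.5760c.
Compose with the torpedo (u' = 0.800 in the fighter frame): u_1 = (0.800 + 0.576) / (1 + 0.800·0.576) = 1.3760/1.4608 = 0.9419.
Compose with the submunition (u' = -0.700 in the torpedo frame): u_2 = (-0.700 + 0.942) / (1 + (-0.700)·0.942) = 0.2419/0.3406 = 0.7103.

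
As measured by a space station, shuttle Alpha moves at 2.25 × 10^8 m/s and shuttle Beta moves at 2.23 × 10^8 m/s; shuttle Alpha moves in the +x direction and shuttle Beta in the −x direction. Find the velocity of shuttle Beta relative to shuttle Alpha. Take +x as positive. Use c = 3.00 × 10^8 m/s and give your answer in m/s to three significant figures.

-2.88 × 10^8 m/s

β_A = 0.750, β_B = -0.743 (dividing each by c = 3.00 × 10^8 m/s).
Transform to A's frame with the inverse velocity-addition law: u' = (u − v)/(1 − uv/c²), taking u = β_B and v = β_A.
u' = (-0.743 − 0.750) / (1 − (0.750)(-0.743)) = -1.4933/1.5575 = -0.9588.
u' = -0.9588 × 3.00 × 10^8 m/s.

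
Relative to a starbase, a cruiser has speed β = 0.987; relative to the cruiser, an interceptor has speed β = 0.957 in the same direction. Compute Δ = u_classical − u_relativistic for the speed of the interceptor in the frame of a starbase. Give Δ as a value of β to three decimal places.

Galilean: u_cl = 0.957 + 0.987 = 1.9440.
Relativistic: u_rel = (0.957 + 0.987) / (1 + 0.957·0.987) = 1.9440/1.9446 = 0.9997.
Δ = 1.9440 − 0.9997 = 0.9443.
(The classical prediction exceeds c; the relativistic result does not.)

Δ = 0.944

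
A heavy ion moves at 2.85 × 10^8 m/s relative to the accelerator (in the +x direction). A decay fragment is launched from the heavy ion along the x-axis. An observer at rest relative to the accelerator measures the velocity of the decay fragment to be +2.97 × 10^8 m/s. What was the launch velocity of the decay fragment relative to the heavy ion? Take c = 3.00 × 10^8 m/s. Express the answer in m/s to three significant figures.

v = 0.950c, u = 0.990c.
Invert the composition law: u' = (u − v)/(1 − uv/c²).
u' = (0.990 − 0.950) / (1 − (0.990)(0.950)) = 0.0400/0.0595 = 0.6723.
u' = 0.6723 × 3.00 × 10^8 m/s.

+2.02 × 10^8 m/s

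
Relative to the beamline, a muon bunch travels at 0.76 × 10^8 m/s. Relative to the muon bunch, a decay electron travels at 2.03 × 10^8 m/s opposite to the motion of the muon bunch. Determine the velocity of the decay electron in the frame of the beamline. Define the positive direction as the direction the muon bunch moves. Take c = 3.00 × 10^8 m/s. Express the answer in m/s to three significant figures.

In units of c (dividing by 3.00 × 10^8 m/s): v = 0.253, u' = -0.677.
u = (u' + v)/(1 + u'v/c²):
u = (-0.677 + 0.253) / (1 + (-0.677)·0.253) = -0.4233/0.8286 = -0.5109
(Galilean addition would give -0.423c.)
Converting back: u = -0.5109 × 3.00 × 10^8 m/s.

-1.53 × 10^8 m/s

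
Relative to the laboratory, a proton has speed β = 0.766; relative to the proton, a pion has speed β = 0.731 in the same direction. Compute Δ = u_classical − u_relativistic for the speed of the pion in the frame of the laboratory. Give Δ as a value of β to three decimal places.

Δ = 0.537

Galilean: u_cl = 0.731 + 0.766 = 1.4970.
Relativistic: u_rel = (0.731 + 0.766) / (1 + 0.731·0.766) = 1.4970/1.5599 = 0.9596.
Δ = 1.4970 − 0.9596 = 0.5374.
(The classical prediction exceeds c; the relativistic result does not.)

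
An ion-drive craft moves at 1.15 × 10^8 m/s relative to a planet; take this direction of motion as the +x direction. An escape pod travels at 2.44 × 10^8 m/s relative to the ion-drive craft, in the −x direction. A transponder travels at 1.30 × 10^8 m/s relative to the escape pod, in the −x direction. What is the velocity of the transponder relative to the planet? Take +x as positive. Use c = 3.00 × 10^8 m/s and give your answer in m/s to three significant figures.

-2.50 × 10^8 m/s

Apply u = (u' + v)/(1 + u'v/c²) successively, working outward toward the planet.
(Dividing each given speed by c = 3.00 × 10^8 m/s to work in units of c.)
Start: velocity of the ion-drive craft relative to the planet = 0.3833c.
Compose with the escape pod (u' = -0.813 in the ion-drive craft frame): u_1 = (-0.813 + 0.383) / (1 + (-0.813)·0.383) = -0.4300/0.6882 = -0.6248.
Compose with the transponder (u' = -0.433 in the escape pod frame): u_2 = (-0.433 + (-0.625)) / (1 + (-0.433)·(-0.625)) = -1.0581/1.2707 = -0.8327.
So u = -0.8327 × 3.00 × 10^8 m/s.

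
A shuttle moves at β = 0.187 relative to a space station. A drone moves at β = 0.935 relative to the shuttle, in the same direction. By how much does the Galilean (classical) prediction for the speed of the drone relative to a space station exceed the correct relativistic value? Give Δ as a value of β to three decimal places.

Δ = 0.167

Galilean: u_cl = 0.935 + 0.187 = 1.1220.
Relativistic: u_rel = (0.935 + 0.187) / (1 + 0.935·0.187) = 1.1220/1.1748 = 0.9550.
Δ = 1.1220 − 0.9550 = 0.1670.
(The classical prediction exceeds c; the relativistic result does not.)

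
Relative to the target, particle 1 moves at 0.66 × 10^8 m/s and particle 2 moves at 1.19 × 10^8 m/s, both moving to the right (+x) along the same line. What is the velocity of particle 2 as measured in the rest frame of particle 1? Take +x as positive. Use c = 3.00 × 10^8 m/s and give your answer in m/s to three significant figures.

+5.81 × 10^7 m/s

β_A = 0.220, β_B = 0.397 (dividing each by c = 3.00 × 10^8 m/s).
Transform to A's frame with the inverse velocity-addition law: u' = (u − v)/(1 − uv/c²), taking u = β_B and v = β_A.
u' = (0.397 − 0.220) / (1 − (0.220)(0.397)) = 0.1767/0.9127 = 0.1936.
u' = 0.1936 × 3.00 × 10^8 m/s.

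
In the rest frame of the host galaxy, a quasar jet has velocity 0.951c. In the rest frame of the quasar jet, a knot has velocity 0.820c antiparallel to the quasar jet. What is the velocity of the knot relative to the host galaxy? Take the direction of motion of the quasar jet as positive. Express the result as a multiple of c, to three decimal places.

With v = 0.951 and u' = -0.820 (in units of c),
u = (u' + v)/(1 + u'v/c²):
u = (-0.820 + 0.951) / (1 + (-0.820)·0.951) = 0.1310/0.2202 = 0.5950

+0.595c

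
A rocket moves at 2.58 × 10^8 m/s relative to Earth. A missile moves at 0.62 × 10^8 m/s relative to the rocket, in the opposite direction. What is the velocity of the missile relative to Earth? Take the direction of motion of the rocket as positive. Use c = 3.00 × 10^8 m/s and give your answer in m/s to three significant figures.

+2.38 × 10^8 m/s

In units of c (dividing by 3.00 × 10^8 m/s): v = 0.860, u' = -0.207.
u = (u' + v)/(1 + u'v/c²):
u = (-0.207 + 0.860) / (1 + (-0.207)·0.860) = 0.6533/0.8223 = 0.7946
Converting back: u = 0.7946 × 3.00 × 10^8 m/s.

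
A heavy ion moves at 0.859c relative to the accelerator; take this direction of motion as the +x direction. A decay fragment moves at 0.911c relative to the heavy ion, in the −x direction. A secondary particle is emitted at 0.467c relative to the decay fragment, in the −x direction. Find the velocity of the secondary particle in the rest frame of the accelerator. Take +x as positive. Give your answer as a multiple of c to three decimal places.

Apply u = (u' + v)/(1 + u'v/c²) successively, working outward toward the accelerator.
Start: velocity of the heavy ion relative to the accelerator = 0.8590c.
Compose with the decay fragment (u' = -0.911 in the heavy ion frame): u_1 = (-0.911 + 0.859) / (1 + (-0.911)·0.859) = -0.0520/0.2175 = -0.2391.
Compose with the secondary particle (u' = -0.467 in the decay fragment frame): u_2 = (-0.467 + (-0.239)) / (1 + (-0.467)·(-0.239)) = -0.7061/1.1117 = -0.6352.

-0.635c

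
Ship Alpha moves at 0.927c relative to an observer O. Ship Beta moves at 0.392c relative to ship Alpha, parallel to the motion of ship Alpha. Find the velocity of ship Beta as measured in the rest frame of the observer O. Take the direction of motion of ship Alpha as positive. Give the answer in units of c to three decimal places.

0.967c

With v = 0.927 and u' = 0.392 (in units of c),
u = (u' + v)/(1 + u'v/c²):
u = (0.392 + 0.927) / (1 + 0.392·0.927) = 1.3190/1.3634 = 0.9674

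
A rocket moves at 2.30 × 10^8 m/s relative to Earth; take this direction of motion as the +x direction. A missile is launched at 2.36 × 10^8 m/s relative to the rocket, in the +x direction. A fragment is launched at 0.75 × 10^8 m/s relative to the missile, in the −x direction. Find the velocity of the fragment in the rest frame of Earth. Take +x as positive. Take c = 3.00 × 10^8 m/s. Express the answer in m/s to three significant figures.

+2.85 × 10^8 m/s

Apply u = (u' + v)/(1 + u'v/c²) successively, working outward toward Earth.
(Dividing each given speed by c = 3.00 × 10^8 m/s to work in units of c.)
Start: velocity of the rocket relative to Earth = 0.7667c.
Compose with the missile (u' = 0.787 in the rocket frame): u_1 = (0.787 + 0.767) / (1 + 0.787·0.767) = 1.5533/1.6031 = 0.9689.
Compose with the fragment (u' = -0.250 in the missile frame): u_2 = (-0.250 + 0.969) / (1 + (-0.250)·0.969) = 0.7189/0.7578 = 0.9488.
So u = 0.9488 × 3.00 × 10^8 m/s.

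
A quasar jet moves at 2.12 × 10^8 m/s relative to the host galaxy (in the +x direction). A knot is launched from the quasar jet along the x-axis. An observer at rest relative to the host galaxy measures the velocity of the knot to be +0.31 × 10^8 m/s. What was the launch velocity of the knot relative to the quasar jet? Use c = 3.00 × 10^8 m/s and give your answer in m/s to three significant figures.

-1.95 × 10^8 m/s

v = 0.707c, u = 0.103c.
Invert the composition law: u' = (u − v)/(1 − uv/c²).
u' = (0.103 − 0.707) / (1 − (0.103)(0.707)) = -0.6033/0.9270 = -0.6509.
u' = -0.6509 × 3.00 × 10^8 m/s.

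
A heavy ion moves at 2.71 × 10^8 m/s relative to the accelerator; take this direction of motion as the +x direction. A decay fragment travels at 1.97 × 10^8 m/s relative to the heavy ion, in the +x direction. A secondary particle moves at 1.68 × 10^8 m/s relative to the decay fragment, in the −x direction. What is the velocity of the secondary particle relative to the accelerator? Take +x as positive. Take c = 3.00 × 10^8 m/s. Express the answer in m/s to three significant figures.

+2.78 × 10^8 m/s

Apply u = (u' + v)/(1 + u'v/c²) successively, working outward toward the accelerator.
(Dividing each given speed by c = 3.00 × 10^8 m/s to work in units of c.)
Start: velocity of the heavy ion relative to the accelerator = 0.9033c.
Compose with the decay fragment (u' = 0.657 in the heavy ion frame): u_1 = (0.657 + 0.903) / (1 + 0.657·0.903) = 1.5600/1.5932 = 0.9792.
Compose with the secondary particle (u' = -0.560 in the decay fragment frame): u_2 = (-0.560 + 0.979) / (1 + (-0.560)·0.979) = 0.4192/0.4517 = 0.9280.
So u = 0.9280 × 3.00 × 10^8 m/s.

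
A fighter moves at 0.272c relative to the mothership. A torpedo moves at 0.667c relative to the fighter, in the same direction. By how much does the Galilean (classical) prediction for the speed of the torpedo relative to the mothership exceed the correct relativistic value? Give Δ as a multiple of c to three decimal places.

Δ = 0.144c

Galilean: u_cl = 0.667 + 0.272 = 0.9390.
Relativistic: u_rel = (0.667 + 0.272) / (1 + 0.667·0.272) = 0.9390/1.1814 = 0.7948.
Δ = 0.9390 − 0.7948 = 0.1442.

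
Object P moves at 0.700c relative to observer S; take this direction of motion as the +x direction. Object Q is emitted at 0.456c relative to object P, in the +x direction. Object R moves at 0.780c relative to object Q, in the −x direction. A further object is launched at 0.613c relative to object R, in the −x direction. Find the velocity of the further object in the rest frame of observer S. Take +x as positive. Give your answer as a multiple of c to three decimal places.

-0.380c

Apply u = (u' + v)/(1 + u'v/c²) successively, working outward toward observer S.
Start: velocity of object P relative to observer S = 0.7000c.
Compose with object Q (u' = 0.456 in object P frame): u_1 = (0.456 + 0.700) / (1 + 0.456·0.700) = 1.1560/1.3192 = 0.8763.
Compose with object R (u' = -0.780 in object Q frame): u_2 = (-0.780 + 0.876) / (1 + (-0.780)·0.876) = 0.0963/0.3165 = 0.3042.
Compose with the further object (u' = -0.613 in object R frame): u_3 = (-0.613 + 0.304) / (1 + (-0.613)·0.304) = -0.3088/0.8135 = -0.3795.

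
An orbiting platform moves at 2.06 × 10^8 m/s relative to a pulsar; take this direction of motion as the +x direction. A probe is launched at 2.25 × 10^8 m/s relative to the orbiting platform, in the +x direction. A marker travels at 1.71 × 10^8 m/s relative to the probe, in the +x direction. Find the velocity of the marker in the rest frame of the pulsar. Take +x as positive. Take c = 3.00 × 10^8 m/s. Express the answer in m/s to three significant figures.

Apply u = (u' + v)/(1 + u'v/c²) successively, working outward toward the pulsar.
(Dividing each given speed by c = 3.00 × 10^8 m/s to work in units of c.)
Start: velocity of the orbiting platform relative to the pulsar = 0.6867c.
Compose with the probe (u' = 0.750 in the orbiting platform frame): u_1 = (0.750 + 0.687) / (1 + 0.750·0.687) = 1.4367/1.5150 = 0.9483.
Compose with the marker (u' = 0.570 in the probe frame): u_2 = (0.570 + 0.948) / (1 + 0.570·0.948) = 1.5183/1.5405 = 0.9856.
So u = 0.9856 × 3.00 × 10^8 m/s.

2.96 × 10^8 m/s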